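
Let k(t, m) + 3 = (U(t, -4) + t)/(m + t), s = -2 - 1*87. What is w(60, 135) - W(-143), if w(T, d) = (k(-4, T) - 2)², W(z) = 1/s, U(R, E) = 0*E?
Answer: 448845/17444 ≈ 25.731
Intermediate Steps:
U(R, E) = 0
s = -89 (s = -2 - 87 = -89)
W(z) = -1/89 (W(z) = 1/(-89) = -1/89)
k(t, m) = -3 + t/(m + t) (k(t, m) = -3 + (0 + t)/(m + t) = -3 + t/(m + t))
w(T, d) = (-2 + (8 - 3*T)/(-4 + T))² (w(T, d) = ((-3*T - 2*(-4))/(T - 4) - 2)² = ((-3*T + 8)/(-4 + T) - 2)² = ((8 - 3*T)/(-4 + T) - 2)² = (-2 + (8 - 3*T)/(-4 + T))²)
w(60, 135) - W(-143) = (-16 + 5*60)²/(-4 + 60)² - 1*(-1/89) = (-16 + 300)²/56² + 1/89 = 284²*(1/3136) + 1/89 = 80656*(1/3136) + 1/89 = 5041/196 + 1/89 = 448845/17444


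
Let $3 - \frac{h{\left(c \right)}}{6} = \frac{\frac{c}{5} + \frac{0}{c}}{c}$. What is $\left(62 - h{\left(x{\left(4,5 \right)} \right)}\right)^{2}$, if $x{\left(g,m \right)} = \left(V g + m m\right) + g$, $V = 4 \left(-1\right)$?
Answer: $\frac{51076}{25} \approx 2043.0$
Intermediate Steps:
$V = -4$
$x{\left(g,m \right)} = m^{2} - 3 g$ ($x{\left(g,m \right)} = \left(- 4 g + m m\right) + g = \left(- 4 g + m^{2}\right) + g = \left(m^{2} - 4 g\right) + g = m^{2} - 3 g$)
$h{\left(c \right)} = \frac{84}{5}$ ($h{\left(c \right)} = 18 - 6 \frac{\frac{c}{5} + \frac{0}{c}}{c} = 18 - 6 \frac{c \frac{1}{5} + 0}{c} = 18 - 6 \frac{\frac{c}{5} + 0}{c} = 18 - 6 \frac{\frac{1}{5} c}{c} = 18 - \frac{6}{5} = \frac{84}{5}$)
$\left(62 - h{\left(x{\left(4,5 \right)} \right)}\right)^{2} = \left(62 - \frac{84}{5}\right)^{2} = \left(\frac{226}{5}\right)^{2} = \frac{51076}{25}$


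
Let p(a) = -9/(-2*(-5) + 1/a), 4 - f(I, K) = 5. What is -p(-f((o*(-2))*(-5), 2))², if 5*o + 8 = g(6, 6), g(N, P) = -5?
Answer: -81/121 ≈ -0.66942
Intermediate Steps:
o = -13/5 (o = -8/5 + (⅕)*(-5) = -8/5 - 1 = -13/5 ≈ -2.6000)
f(I, K) = -1 (f(I, K) = 4 - 1*5 = 4 - 5 = -1)
p(a) = -9/(10 + 1/a)
-p(-f((o*(-2))*(-5), 2))² = -(-9*(-1*(-1))/(1 + 10*(-1*(-1))))² = -(-9*1/(1 + 10*1))² = -(-9*1/(1 + 10))² = -(-9*1/11)² = -(-9*1*1/11)² = -(-9/11)² = -1*81/121 = -81/121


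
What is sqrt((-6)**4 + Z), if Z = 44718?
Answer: sqrt(46014) ≈ 214.51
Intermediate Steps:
sqrt((-6)**4 + Z) = sqrt((-6)**4 + 44718) = sqrt(1296 + 44718) = sqrt(46014)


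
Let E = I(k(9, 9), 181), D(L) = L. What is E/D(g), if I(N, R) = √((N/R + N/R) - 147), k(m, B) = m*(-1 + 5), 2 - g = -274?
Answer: I*√4802835/49956 ≈ 0.043869*I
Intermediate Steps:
g = 276 (g = 2 - 1*(-274) = 2 + 274 = 276)
k(m, B) = 4*m (k(m, B) = m*4 = 4*m)
I(N, R) = √(-147 + 2*N/R) (I(N, R) = √(2*N/R - 147) = √(-147 + 2*N/R))
E = I*√4802835/181 (E = √(-147 + 2*(4*9)/181) = √(-147 + 2*36*(1/181)) = √(-147 + 72/181) = √(-26535/181) = I*√4802835/181 ≈ 12.108*I)
E/D(g) = (I*√4802835/181)/276 = (I*√4802835/181)*(1/276) = I*√4802835/49956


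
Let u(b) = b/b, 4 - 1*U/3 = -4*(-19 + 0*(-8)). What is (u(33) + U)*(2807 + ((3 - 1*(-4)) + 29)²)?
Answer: -882145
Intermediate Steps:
U = -216 (U = 12 - (-12)*(-19 + 0*(-8)) = 12 - (-12)*(-19 + 0) = 12 - (-12)*(-19) = 12 - 3*76 = 12 - 228 = -216)
u(b) = 1
(u(33) + U)*(2807 + ((3 - 1*(-4)) + 29)²) = (1 - 216)*(2807 + ((3 - 1*(-4)) + 29)²) = -215*(2807 + ((3 + 4) + 29)²) = -215*(2807 + (7 + 29)²) = -215*(2807 + 36²) = -215*(2807 + 1296) = -215*4103 = -882145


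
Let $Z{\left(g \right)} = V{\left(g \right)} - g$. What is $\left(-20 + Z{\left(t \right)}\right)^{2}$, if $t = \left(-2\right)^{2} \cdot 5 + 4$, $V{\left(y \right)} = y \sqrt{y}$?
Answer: $15760 - 4224 \sqrt{6} \approx 5413.4$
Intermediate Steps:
$V{\left(y \right)} = y^{\frac{3}{2}}$
$t = 24$ ($t = 4 \cdot 5 + 4 = 20 + 4 = 24$)
$Z{\left(g \right)} = g^{\frac{3}{2}} - g$
$\left(-20 + Z{\left(t \right)}\right)^{2} = \left(-20 + \left(24^{\frac{3}{2}} - 24\right)\right)^{2} = \left(-20 - \left(24 - 48 \sqrt{6}\right)\right)^{2} = \left(-44 + 48 \sqrt{6}\right)^{2}$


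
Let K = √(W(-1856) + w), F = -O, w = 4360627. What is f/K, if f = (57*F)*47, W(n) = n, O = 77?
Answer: -10857*√4358771/229409 ≈ -98.806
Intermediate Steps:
F = -77 (F = -1*77 = -77)
K = √4358771 (K = √(-1856 + 4360627) = √4358771 ≈ 2087.8)
f = -206283 (f = (57*(-77))*47 = -4389*47 = -206283)
f/K = -206283*√4358771/4358771 = -10857*√4358771/229409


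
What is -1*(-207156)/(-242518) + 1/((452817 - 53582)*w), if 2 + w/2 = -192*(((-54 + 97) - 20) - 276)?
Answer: -4017260484887581/4703015979761020 ≈ -0.85419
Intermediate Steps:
w = 97148 (w = -4 + 2*(-192*(((-54 + 97) - 20) - 276)) = -4 + 2*(-192*((43 - 20) - 276)) = -4 + 2*(-192*(23 - 276)) = -4 + 2*(-192*(-253)) = -4 + 2*48576 = -4 + 97152 = 97148)
-1*(-207156)/(-242518) + 1/((452817 - 53582)*w) = -1*(-207156)/(-242518) + 1/((452817 - 53582)*97148) = 207156*(-1/242518) + (1/97148)/399235 = -103578/121259 + (1/399235)*(1/97148) = -103578/121259 + 1/38784881780 = -4017260484887581/4703015979761020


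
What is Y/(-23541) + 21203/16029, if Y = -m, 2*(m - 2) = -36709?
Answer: 10511159/19350702 ≈ 0.54319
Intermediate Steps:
m = -36705/2 (m = 2 + (½)*(-36709) = 2 - 36709/2 = -36705/2 ≈ -18353.)
Y = 36705/2 (Y = -1*(-36705/2) = 36705/2 ≈ 18353.)
Y/(-23541) + 21203/16029 = (36705/2)/(-23541) + 21203/16029 = (36705/2)*(-1/23541) + 21203*(1/16029) = -12235/15694 + 1631/1233 = 10511159/19350702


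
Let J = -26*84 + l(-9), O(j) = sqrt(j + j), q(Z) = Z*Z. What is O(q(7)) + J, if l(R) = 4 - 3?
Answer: -2183 + 7*sqrt(2) ≈ -2173.1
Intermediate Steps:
q(Z) = Z**2
O(j) = sqrt(2)*sqrt(j) (O(j) = sqrt(2*j) = sqrt(2)*sqrt(j))
l(R) = 1
J = -2183 (J = -26*84 + 1 = -2184 + 1 = -2183)
O(q(7)) + J = sqrt(2)*sqrt(7**2) - 2183 = sqrt(2)*sqrt(49) - 2183 = sqrt(2)*7 - 2183 = 7*sqrt(2) - 2183 = -2183 + 7*sqrt(2)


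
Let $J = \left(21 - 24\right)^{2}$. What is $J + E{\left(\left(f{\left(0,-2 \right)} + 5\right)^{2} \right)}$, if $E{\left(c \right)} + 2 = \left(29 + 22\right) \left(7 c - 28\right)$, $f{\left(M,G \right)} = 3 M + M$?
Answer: $7504$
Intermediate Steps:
$f{\left(M,G \right)} = 4 M$
$J = 9$ ($J = \left(-3\right)^{2} = 9$)
$E{\left(c \right)} = -1430 + 357 c$ ($E{\left(c \right)} = -2 + \left(29 + 22\right) \left(7 c - 28\right) = -2 + 51 \left(-28 + 7 c\right) = -2 + \left(-1428 + 357 c\right) = -1430 + 357 c$)
$J + E{\left(\left(f{\left(0,-2 \right)} + 5\right)^{2} \right)} = 9 - \left(1430 - 357 \left(4 \cdot 0 + 5\right)^{2}\right) = 9 - \left(1430 - 357 \left(0 + 5\right)^{2}\right) = 9 - \left(1430 - 357 \cdot 5^{2}\right) = 9 + \left(-1430 + 357 \cdot 25\right) = 9 + \left(-1430 + 8925\right) = 9 + 7495 = 7504$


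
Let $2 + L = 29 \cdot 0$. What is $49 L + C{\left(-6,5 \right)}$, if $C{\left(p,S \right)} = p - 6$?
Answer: $-110$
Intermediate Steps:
$C{\left(p,S \right)} = -6 + p$
$L = -2$ ($L = -2 + 29 \cdot 0 = -2 + 0 = -2$)
$49 L + C{\left(-6,5 \right)} = 49 \left(-2\right) - 12 = -98 - 12 = -110$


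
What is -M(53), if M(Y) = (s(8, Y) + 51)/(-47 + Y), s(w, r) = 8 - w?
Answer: -17/2 ≈ -8.5000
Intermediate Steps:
M(Y) = 51/(-47 + Y) (M(Y) = ((8 - 1*8) + 51)/(-47 + Y) = ((8 - 8) + 51)/(-47 + Y) = (0 + 51)/(-47 + Y) = 51/(-47 + Y))
-M(53) = -51/(-47 + 53) = -51/6 = -1*17/2 = -17/2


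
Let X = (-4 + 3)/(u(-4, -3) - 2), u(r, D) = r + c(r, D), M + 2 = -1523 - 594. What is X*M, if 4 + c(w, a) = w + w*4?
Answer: -2119/30 ≈ -70.633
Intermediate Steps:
c(w, a) = -4 + 5*w (c(w, a) = -4 + (w + w*4) = -4 + (w + 4*w) = -4 + 5*w)
M = -2119 (M = -2 + (-1523 - 594) = -2 - 2117 = -2119)
u(r, D) = -4 + 6*r (u(r, D) = r + (-4 + 5*r) = -4 + 6*r)
X = 1/30 (X = (-4 + 3)/((-4 + 6*(-4)) - 2) = -1/((-4 - 24) - 2) = -1/(-28 - 2) = -1/(-30) = -1*(-1/30) = 1/30 ≈ 0.033333)
X*M = (1/30)*(-2119) = -2119/30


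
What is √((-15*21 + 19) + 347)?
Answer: √51 ≈ 7.1414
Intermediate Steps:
√((-15*21 + 19) + 347) = √((-315 + 19) + 347) = √(-296 + 347) = √51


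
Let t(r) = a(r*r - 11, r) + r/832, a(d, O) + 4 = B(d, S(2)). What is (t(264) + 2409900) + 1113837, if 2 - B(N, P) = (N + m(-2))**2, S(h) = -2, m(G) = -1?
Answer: -504642956551/104 ≈ -4.8523e+9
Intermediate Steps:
B(N, P) = 2 - (-1 + N)**2 (B(N, P) = 2 - (N - 1)**2 = 2 - (-1 + N)**2)
a(d, O) = -2 - (-1 + d)**2 (a(d, O) = -4 + (2 - (-1 + d)**2) = -2 - (-1 + d)**2)
t(r) = -2 - (-12 + r**2)**2 + r/832 (t(r) = (-2 - (-1 + (r*r - 11))**2) + r/832 = (-2 - (-1 + (r**2 - 11))**2) + r*(1/832) = (-2 - (-1 + (-11 + r**2))**2) + r/832 = (-2 - (-12 + r**2)**2) + r/832 = -2 - (-12 + r**2)**2 + r/832)
(t(264) + 2409900) + 1113837 = ((-2 - (-12 + 264**2)**2 + (1/832)*264) + 2409900) + 1113837 = ((-2 - (-12 + 69696)**2 + 33/104) + 2409900) + 1113837 = ((-2 - 1*69684**2 + 33/104) + 2409900) + 1113837 = ((-2 - 1*4855859856 + 33/104) + 2409900) + 1113837 = ((-2 - 4855859856 + 33/104) + 2409900) + 1113837 = (-505009425199/104 + 2409900) + 1113837 = -504758795599/104 + 1113837 = -504642956551/104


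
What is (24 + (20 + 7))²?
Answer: 2601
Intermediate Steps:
(24 + (20 + 7))² = (24 + 27)² = 51² = 2601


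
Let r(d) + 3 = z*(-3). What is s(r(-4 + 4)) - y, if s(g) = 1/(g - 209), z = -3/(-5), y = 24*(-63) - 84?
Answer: 1706119/1069 ≈ 1596.0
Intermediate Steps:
y = -1596 (y = -1512 - 84 = -1596)
z = 3/5 (z = -3*(-1/5) = 3/5 ≈ 0.60000)
r(d) = -24/5 (r(d) = -3 + (3/5)*(-3) = -3 - 9/5 = -24/5)
s(g) = 1/(-209 + g)
s(r(-4 + 4)) - y = 1/(-209 - 24/5) - 1*(-1596) = 1/(-1069/5) + 1596 = -5/1069 + 1596 = 1706119/1069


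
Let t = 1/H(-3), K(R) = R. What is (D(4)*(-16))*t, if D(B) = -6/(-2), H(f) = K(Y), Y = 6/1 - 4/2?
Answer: -12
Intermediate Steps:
Y = 4 (Y = 6*1 - 4*½ = 6 - 2 = 4)
H(f) = 4
t = ¼ (t = 1/4 = ¼ ≈ 0.25000)
D(B) = 3 (D(B) = -6*(-½) = 3)
(D(4)*(-16))*t = (3*(-16))*(¼) = -48*¼ = -12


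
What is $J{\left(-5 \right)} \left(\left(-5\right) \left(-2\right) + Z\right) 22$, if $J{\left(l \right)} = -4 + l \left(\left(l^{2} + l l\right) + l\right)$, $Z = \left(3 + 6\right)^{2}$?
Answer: $-458458$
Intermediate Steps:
$Z = 81$ ($Z = 9^{2} = 81$)
$J{\left(l \right)} = -4 + l \left(l + 2 l^{2}\right)$ ($J{\left(l \right)} = -4 + l \left(\left(l^{2} + l^{2}\right) + l\right) = -4 + l \left(2 l^{2} + l\right) = -4 + l \left(l + 2 l^{2}\right)$)
$J{\left(-5 \right)} \left(\left(-5\right) \left(-2\right) + Z\right) 22 = \left(-4 + \left(-5\right)^{2} + 2 \left(-5\right)^{3}\right) \left(\left(-5\right) \left(-2\right) + 81\right) 22 = \left(-4 + 25 + 2 \left(-125\right)\right) \left(10 + 81\right) 22 = \left(-4 + 25 - 250\right) 91 \cdot 22 = \left(-229\right) 91 \cdot 22 = \left(-20839\right) 22 = -458458$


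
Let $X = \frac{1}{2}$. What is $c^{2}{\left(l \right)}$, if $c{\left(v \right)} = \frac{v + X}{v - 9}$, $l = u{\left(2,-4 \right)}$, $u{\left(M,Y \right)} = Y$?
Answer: $\frac{49}{676} \approx 0.072485$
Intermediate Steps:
$X = \frac{1}{2} \approx 0.5$
$l = -4$
$c{\left(v \right)} = \frac{\frac{1}{2} + v}{-9 + v}$ ($c{\left(v \right)} = \frac{v + \frac{1}{2}}{v - 9} = \frac{\frac{1}{2} + v}{-9 + v}$)
$c^{2}{\left(l \right)} = \left(\frac{\frac{1}{2} - 4}{-9 - 4}\right)^{2} = \left(\frac{1}{-13} \left(- \frac{7}{2}\right)\right)^{2} = \left(\left(- \frac{1}{13}\right) \left(- \frac{7}{2}\right)\right)^{2} = \left(\frac{7}{26}\right)^{2} = \frac{49}{676}$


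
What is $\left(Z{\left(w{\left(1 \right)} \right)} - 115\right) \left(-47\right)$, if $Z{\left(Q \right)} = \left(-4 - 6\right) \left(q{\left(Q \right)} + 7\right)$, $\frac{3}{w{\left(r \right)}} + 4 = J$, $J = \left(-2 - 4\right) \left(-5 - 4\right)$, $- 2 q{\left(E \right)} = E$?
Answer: $\frac{86809}{10} \approx 8680.9$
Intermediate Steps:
$q{\left(E \right)} = - \frac{E}{2}$
$J = 54$ ($J = \left(-6\right) \left(-9\right) = 54$)
$w{\left(r \right)} = \frac{3}{50}$ ($w{\left(r \right)} = \frac{3}{-4 + 54} = \frac{3}{50}$)
$Z{\left(Q \right)} = -70 + 5 Q$ ($Z{\left(Q \right)} = \left(-4 - 6\right) \left(- \frac{Q}{2} + 7\right) = - 10 \left(7 - \frac{Q}{2}\right) = -70 + 5 Q$)
$\left(Z{\left(w{\left(1 \right)} \right)} - 115\right) \left(-47\right) = \left(\left(-70 + 5 \cdot \frac{3}{50}\right) - 115\right) \left(-47\right) = \left(\left(-70 + \frac{3}{10}\right) - 115\right) \left(-47\right) = \left(- \frac{697}{10} - 115\right) \left(-47\right) = \left(- \frac{1847}{10}\right) \left(-47\right) = \frac{86809}{10}$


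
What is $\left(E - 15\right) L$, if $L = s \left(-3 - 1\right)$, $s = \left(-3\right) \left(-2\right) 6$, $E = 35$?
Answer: $-2880$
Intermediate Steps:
$s = 36$ ($s = 6 \cdot 6 = 36$)
$L = -144$ ($L = 36 \left(-3 - 1\right) = 36 \left(-4\right) = -144$)
$\left(E - 15\right) L = \left(35 - 15\right) \left(-144\right) = 20 \left(-144\right) = -2880$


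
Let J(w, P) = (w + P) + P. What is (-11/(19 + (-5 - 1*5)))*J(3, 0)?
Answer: -11/3 ≈ -3.6667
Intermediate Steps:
J(w, P) = w + 2*P (J(w, P) = (P + w) + P = w + 2*P)
(-11/(19 + (-5 - 1*5)))*J(3, 0) = (-11/(19 + (-5 - 1*5)))*(3 + 2*0) = (-11/(19 + (-5 - 5)))*(3 + 0) = -11/(19 - 10)*3 = -11/9*3 = -11/3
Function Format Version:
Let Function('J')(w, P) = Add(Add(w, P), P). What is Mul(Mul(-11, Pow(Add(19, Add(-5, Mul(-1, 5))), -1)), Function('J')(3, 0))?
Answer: Rational(-11, 3) ≈ -3.6667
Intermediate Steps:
Function('J')(w, P) = Add(w, Mul(2, P)) (Function('J')(w, P) = Add(Add(P, w), P) = Add(w, Mul(2, P)))
Mul(Mul(-11, Pow(Add(19, Add(-5, Mul(-1, 5))), -1)), Function('J')(3, 0)) = Mul(Mul(-11, Pow(Add(19, Add(-5, Mul(-1, 5))), -1)), Add(3, Mul(2, 0))) = Mul(Mul(-11, Pow(Add(19, Add(-5, -5)), -1)), Add(3, 0)) = Mul(Mul(-11, Pow(Add(19, -10), -1)), 3) = Mul(Mul(-11, Pow(9, -1)), 3) = Mul(Mul(-11, Rational(1, 9)), 3) = Mul(Rational(-11, 9), 3) = Rational(-11, 3)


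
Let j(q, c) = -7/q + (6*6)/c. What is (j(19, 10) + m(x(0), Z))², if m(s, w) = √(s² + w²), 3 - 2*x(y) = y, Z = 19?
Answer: 13490321/36100 + 307*√1453/95 ≈ 496.88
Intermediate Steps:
j(q, c) = -7/q + 36/c
x(y) = 3/2 - y/2
(j(19, 10) + m(x(0), Z))² = ((-7/19 + 36/10) + √((3/2 - ½*0)² + 19²))² = ((-7*1/19 + 36*(⅒)) + √((3/2 + 0)² + 361))² = ((-7/19 + 18/5) + √((3/2)² + 361))² = (307/95 + √(9/4 + 361))² = (307/95 + √(1453/4))² = (307/95 + √1453/2)²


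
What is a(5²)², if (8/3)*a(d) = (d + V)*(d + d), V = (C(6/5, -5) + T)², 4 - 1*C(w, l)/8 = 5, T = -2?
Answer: 87890625/16 ≈ 5.4932e+6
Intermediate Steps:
C(w, l) = -8 (C(w, l) = 32 - 8*5 = 32 - 40 = -8)
V = 100 (V = (-8 - 2)² = (-10)² = 100)
a(d) = 3*d*(100 + d)/4 (a(d) = 3*((d + 100)*(d + d))/8 = 3*((100 + d)*(2*d))/8 = 3*(2*d*(100 + d))/8 = 3*d*(100 + d)/4)
a(5²)² = ((¾)*5²*(100 + 5²))² = ((¾)*25*(100 + 25))² = ((¾)*25*125)² = (9375/4)² = 87890625/16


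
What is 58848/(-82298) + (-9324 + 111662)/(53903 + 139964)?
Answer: -1493236246/7977433183 ≈ -0.18718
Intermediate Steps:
58848/(-82298) + (-9324 + 111662)/(53903 + 139964) = 58848*(-1/82298) + 102338/193867 = -29424/41149 + 102338*(1/193867) = -29424/41149 + 102338/193867 = -1493236246/7977433183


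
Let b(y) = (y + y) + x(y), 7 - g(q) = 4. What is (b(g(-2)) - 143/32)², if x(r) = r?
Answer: 21025/1024 ≈ 20.532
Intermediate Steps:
g(q) = 3 (g(q) = 7 - 1*4 = 7 - 4 = 3)
b(y) = 3*y (b(y) = (y + y) + y = 2*y + y = 3*y)
(b(g(-2)) - 143/32)² = (3*3 - 143/32)² = (9 - 143*1/32)² = (9 - 143/32)² = (145/32)² = 21025/1024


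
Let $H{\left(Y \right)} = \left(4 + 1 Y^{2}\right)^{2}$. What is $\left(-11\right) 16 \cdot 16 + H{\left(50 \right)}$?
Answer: $6267200$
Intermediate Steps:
$H{\left(Y \right)} = \left(4 + Y^{2}\right)^{2}$
$\left(-11\right) 16 \cdot 16 + H{\left(50 \right)} = \left(-11\right) 16 \cdot 16 + \left(4 + 50^{2}\right)^{2} = \left(-176\right) 16 + \left(4 + 2500\right)^{2} = -2816 + 2504^{2} = -2816 + 6270016 = 6267200$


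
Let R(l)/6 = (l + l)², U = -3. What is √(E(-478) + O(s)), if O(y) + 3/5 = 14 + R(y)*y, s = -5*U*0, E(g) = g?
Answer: I*√11615/5 ≈ 21.555*I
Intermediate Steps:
R(l) = 24*l² (R(l) = 6*(l + l)² = 6*(2*l)² = 6*(4*l²) = 24*l²)
s = 0 (s = -5*(-3)*0 = 15*0 = 0)
O(y) = 67/5 + 24*y³ (O(y) = -⅗ + (14 + (24*y²)*y) = -⅗ + (14 + 24*y³) = 67/5 + 24*y³)
√(E(-478) + O(s)) = √(-478 + (67/5 + 24*0³)) = √(-478 + (67/5 + 24*0)) = √(-478 + (67/5 + 0)) = √(-478 + 67/5) = √(-2323/5) = I*√11615/5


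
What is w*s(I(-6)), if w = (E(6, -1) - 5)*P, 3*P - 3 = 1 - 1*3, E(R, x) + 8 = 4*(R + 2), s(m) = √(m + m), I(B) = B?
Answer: 38*I*√3/3 ≈ 21.939*I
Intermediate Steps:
s(m) = √2*√m (s(m) = √(2*m) = √2*√m)
E(R, x) = 4*R (E(R, x) = -8 + 4*(R + 2) = -8 + 4*(2 + R) = -8 + (8 + 4*R) = 4*R)
P = ⅓ (P = 1 + (1 - 1*3)/3 = 1 + (1 - 3)/3 = 1 + (⅓)*(-2) = 1 - ⅔ = ⅓ ≈ 0.33333)
w = 19/3 (w = (4*6 - 5)*(⅓) = (24 - 5)*(⅓) = 19*(⅓) = 19/3 ≈ 6.3333)
w*s(I(-6)) = 19*(√2*√(-6))/3 = 19*(√2*(I*√6))/3 = 19*(2*I*√3)/3 = 38*I*√3/3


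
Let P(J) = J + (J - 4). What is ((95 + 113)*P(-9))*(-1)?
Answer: 4576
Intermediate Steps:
P(J) = -4 + 2*J (P(J) = J + (-4 + J) = -4 + 2*J)
((95 + 113)*P(-9))*(-1) = ((95 + 113)*(-4 + 2*(-9)))*(-1) = (208*(-4 - 18))*(-1) = (208*(-22))*(-1) = -4576*(-1) = 4576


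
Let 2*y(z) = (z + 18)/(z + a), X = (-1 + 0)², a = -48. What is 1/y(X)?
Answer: -94/19 ≈ -4.9474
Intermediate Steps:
X = 1 (X = (-1)² = 1)
y(z) = (18 + z)/(2*(-48 + z)) (y(z) = ((z + 18)/(z - 48))/2 = ((18 + z)/(-48 + z))/2 = (18 + z)/(2*(-48 + z)))
1/y(X) = 1/((18 + 1)/(2*(-48 + 1))) = 1/((½)*19/(-47)) = 1/((½)*(-1/47)*19) = 1/(-19/94) = -94/19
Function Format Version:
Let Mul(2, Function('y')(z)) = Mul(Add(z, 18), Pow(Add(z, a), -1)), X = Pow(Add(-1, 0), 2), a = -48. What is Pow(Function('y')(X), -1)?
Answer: Rational(-94, 19) ≈ -4.9474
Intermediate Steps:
X = 1 (X = Pow(-1, 2) = 1)
Function('y')(z) = Mul(Rational(1, 2), Pow(Add(-48, z), -1), Add(18, z)) (Function('y')(z) = Mul(Rational(1, 2), Mul(Add(z, 18), Pow(Add(z, -48), -1))) = Mul(Rational(1, 2), Mul(Add(18, z), Pow(Add(-48, z), -1))) = Mul(Rational(1, 2), Mul(Pow(Add(-48, z), -1), Add(18, z))) = Mul(Rational(1, 2), Pow(Add(-48, z), -1), Add(18, z)))
Pow(Function('y')(X), -1) = Pow(Mul(Rational(1, 2), Pow(Add(-48, 1), -1), Add(18, 1)), -1) = Pow(Mul(Rational(1, 2), Pow(-47, -1), 19), -1) = Pow(Mul(Rational(1, 2), Rational(-1, 47), 19), -1) = Pow(Rational(-19, 94), -1) = Rational(-94, 19)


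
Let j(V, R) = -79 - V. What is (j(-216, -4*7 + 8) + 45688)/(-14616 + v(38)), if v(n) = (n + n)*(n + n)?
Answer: -705/136 ≈ -5.1838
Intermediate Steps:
v(n) = 4*n**2 (v(n) = (2*n)*(2*n) = 4*n**2)
(j(-216, -4*7 + 8) + 45688)/(-14616 + v(38)) = ((-79 - 1*(-216)) + 45688)/(-14616 + 4*38**2) = ((-79 + 216) + 45688)/(-14616 + 4*1444) = (137 + 45688)/(-14616 + 5776) = 45825/(-8840) = 45825*(-1/8840) = -705/136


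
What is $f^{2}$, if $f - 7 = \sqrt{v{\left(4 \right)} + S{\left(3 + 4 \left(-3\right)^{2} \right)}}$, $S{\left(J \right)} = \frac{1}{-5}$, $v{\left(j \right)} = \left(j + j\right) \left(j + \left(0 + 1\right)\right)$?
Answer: $\frac{\left(35 + \sqrt{995}\right)^{2}}{25} \approx 177.12$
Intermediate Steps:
$v{\left(j \right)} = 2 j \left(1 + j\right)$ ($v{\left(j \right)} = 2 j \left(j + 1\right) = 2 j \left(1 + j\right)$)
$S{\left(J \right)} = - \frac{1}{5}$
$f = 7 + \frac{\sqrt{995}}{5}$ ($f = 7 + \sqrt{2 \cdot 4 \left(1 + 4\right) - \frac{1}{5}} = 7 + \sqrt{2 \cdot 4 \cdot 5 - \frac{1}{5}} = 7 + \sqrt{40 - \frac{1}{5}} = 7 + \sqrt{\frac{199}{5}} = 7 + \frac{\sqrt{995}}{5} \approx 13.309$)
$f^{2} = \left(7 + \frac{\sqrt{995}}{5}\right)^{2}$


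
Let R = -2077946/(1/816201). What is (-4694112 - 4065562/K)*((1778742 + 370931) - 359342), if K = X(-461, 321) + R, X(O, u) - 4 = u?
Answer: -14253389686305948599373090/1696021602821 ≈ -8.4040e+12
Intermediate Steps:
X(O, u) = 4 + u
R = -1696021603146 (R = -2077946/1/816201 = -2077946*816201 = -1696021603146)
K = -1696021602821 (K = (4 + 321) - 1696021603146 = 325 - 1696021603146 = -1696021602821)
(-4694112 - 4065562/K)*((1778742 + 370931) - 359342) = (-4694112 - 4065562/(-1696021602821))*((1778742 + 370931) - 359342) = (-4694112 - 4065562*(-1/1696021602821))*(2149673 - 359342) = (-4694112 + 4065562/1696021602821)*1790331 = -7961315358057224390/1696021602821*1790331 = -14253389686305948599373090/1696021602821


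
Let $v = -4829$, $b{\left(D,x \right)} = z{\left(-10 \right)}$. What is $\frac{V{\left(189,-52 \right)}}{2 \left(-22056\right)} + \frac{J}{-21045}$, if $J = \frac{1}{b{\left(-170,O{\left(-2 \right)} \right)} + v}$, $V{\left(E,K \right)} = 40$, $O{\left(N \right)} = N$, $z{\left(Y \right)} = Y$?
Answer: $- \frac{169726087}{187175955690} \approx -0.00090677$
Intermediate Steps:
$b{\left(D,x \right)} = -10$
$J = - \frac{1}{4839}$ ($J = \frac{1}{-10 - 4829} = \frac{1}{-4839} = - \frac{1}{4839} \approx -0.00020665$)
$\frac{V{\left(189,-52 \right)}}{2 \left(-22056\right)} + \frac{J}{-21045} = \frac{40}{2 \left(-22056\right)} - \frac{1}{4839 \left(-21045\right)} = \frac{40}{-44112} - - \frac{1}{101836755} = 40 \left(- \frac{1}{44112}\right) + \frac{1}{101836755} = - \frac{5}{5514} + \frac{1}{101836755} = - \frac{169726087}{187175955690}$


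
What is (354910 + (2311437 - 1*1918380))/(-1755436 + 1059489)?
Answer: -747967/695947 ≈ -1.0747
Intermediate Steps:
(354910 + (2311437 - 1*1918380))/(-1755436 + 1059489) = (354910 + (2311437 - 1918380))/(-695947) = (354910 + 393057)*(-1/695947) = 747967*(-1/695947) = -747967/695947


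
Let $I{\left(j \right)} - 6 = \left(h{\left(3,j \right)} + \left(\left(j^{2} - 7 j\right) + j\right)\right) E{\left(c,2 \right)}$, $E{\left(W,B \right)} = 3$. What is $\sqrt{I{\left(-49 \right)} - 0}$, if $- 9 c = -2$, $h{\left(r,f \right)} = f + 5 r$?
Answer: $\sqrt{7989} \approx 89.381$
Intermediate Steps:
$c = \frac{2}{9}$ ($c = \left(- \frac{1}{9}\right) \left(-2\right) = \frac{2}{9} \approx 0.22222$)
$I{\left(j \right)} = 51 - 15 j + 3 j^{2}$ ($I{\left(j \right)} = 6 + \left(\left(j + 5 \cdot 3\right) + \left(\left(j^{2} - 7 j\right) + j\right)\right) 3 = 6 + \left(\left(j + 15\right) + \left(j^{2} - 6 j\right)\right) 3 = 6 + \left(\left(15 + j\right) + \left(j^{2} - 6 j\right)\right) 3 = 6 + \left(15 + j^{2} - 5 j\right) 3 = 6 + \left(45 - 15 j + 3 j^{2}\right) = 51 - 15 j + 3 j^{2}$)
$\sqrt{I{\left(-49 \right)} - 0} = \sqrt{\left(51 - -735 + 3 \left(-49\right)^{2}\right) - 0} = \sqrt{\left(51 + 735 + 3 \cdot 2401\right) + 0} = \sqrt{\left(51 + 735 + 7203\right) + 0} = \sqrt{7989 + 0} = \sqrt{7989}$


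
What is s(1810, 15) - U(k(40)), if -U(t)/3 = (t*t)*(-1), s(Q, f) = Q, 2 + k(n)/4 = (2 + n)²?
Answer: -149021102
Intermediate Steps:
k(n) = -8 + 4*(2 + n)²
U(t) = 3*t² (U(t) = -3*t*t*(-1) = -3*t²*(-1) = -(-3)*t² = 3*t²)
s(1810, 15) - U(k(40)) = 1810 - 3*(-8 + 4*(2 + 40)²)² = 1810 - 3*(-8 + 4*42²)² = 1810 - 3*(-8 + 4*1764)² = 1810 - 3*(-8 + 7056)² = 1810 - 3*7048² = 1810 - 3*49674304 = 1810 - 1*149022912 = 1810 - 149022912 = -149021102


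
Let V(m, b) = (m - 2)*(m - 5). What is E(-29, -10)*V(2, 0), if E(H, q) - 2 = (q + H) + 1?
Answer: 0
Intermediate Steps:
V(m, b) = (-5 + m)*(-2 + m) (V(m, b) = (-2 + m)*(-5 + m) = (-5 + m)*(-2 + m))
E(H, q) = 3 + H + q (E(H, q) = 2 + ((q + H) + 1) = 2 + ((H + q) + 1) = 2 + (1 + H + q) = 3 + H + q)
E(-29, -10)*V(2, 0) = (3 - 29 - 10)*(10 + 2² - 7*2) = -36*(10 + 4 - 14) = -36*0 = 0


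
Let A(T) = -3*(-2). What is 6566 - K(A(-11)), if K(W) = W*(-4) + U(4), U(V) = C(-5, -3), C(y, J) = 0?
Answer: 6590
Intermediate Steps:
U(V) = 0
A(T) = 6
K(W) = -4*W (K(W) = W*(-4) + 0 = -4*W + 0 = -4*W)
6566 - K(A(-11)) = 6566 - (-4)*6 = 6566 - 1*(-24) = 6566 + 24 = 6590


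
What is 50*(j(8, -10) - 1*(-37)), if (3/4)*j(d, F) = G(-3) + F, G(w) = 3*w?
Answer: 1750/3 ≈ 583.33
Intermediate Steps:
j(d, F) = -12 + 4*F/3 (j(d, F) = 4*(3*(-3) + F)/3 = 4*(-9 + F)/3 = -12 + 4*F/3)
50*(j(8, -10) - 1*(-37)) = 50*((-12 + (4/3)*(-10)) - 1*(-37)) = 50*((-12 - 40/3) + 37) = 50*(-76/3 + 37) = 50*(35/3) = 1750/3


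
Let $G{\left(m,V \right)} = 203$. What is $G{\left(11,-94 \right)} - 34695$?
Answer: $-34492$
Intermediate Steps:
$G{\left(11,-94 \right)} - 34695 = 203 - 34695 = -34492$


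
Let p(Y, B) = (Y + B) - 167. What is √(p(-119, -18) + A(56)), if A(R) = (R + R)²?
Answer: 12*√85 ≈ 110.63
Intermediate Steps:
A(R) = 4*R² (A(R) = (2*R)² = 4*R²)
p(Y, B) = -167 + B + Y (p(Y, B) = (B + Y) - 167 = -167 + B + Y)
√(p(-119, -18) + A(56)) = √((-167 - 18 - 119) + 4*56²) = √(-304 + 4*3136) = √(-304 + 12544) = √12240 = 12*√85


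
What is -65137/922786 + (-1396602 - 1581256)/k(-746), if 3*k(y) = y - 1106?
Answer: 1030457047930/213624959 ≈ 4823.7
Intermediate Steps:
k(y) = -1106/3 + y/3 (k(y) = (y - 1106)/3 = (-1106 + y)/3 = -1106/3 + y/3)
-65137/922786 + (-1396602 - 1581256)/k(-746) = -65137/922786 + (-1396602 - 1581256)/(-1106/3 + (1/3)*(-746)) = -65137*1/922786 - 2977858/(-1106/3 - 746/3) = -65137/922786 - 2977858/(-1852/3) = -65137/922786 - 2977858*(-3/1852) = -65137/922786 + 4466787/926 = 1030457047930/213624959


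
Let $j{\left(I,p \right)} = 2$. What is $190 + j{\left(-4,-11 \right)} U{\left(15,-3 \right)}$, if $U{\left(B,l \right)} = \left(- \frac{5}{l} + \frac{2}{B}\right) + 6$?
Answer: $\frac{1028}{5} \approx 205.6$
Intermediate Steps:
$U{\left(B,l \right)} = 6 - \frac{5}{l} + \frac{2}{B}$
$190 + j{\left(-4,-11 \right)} U{\left(15,-3 \right)} = 190 + 2 \left(6 - \frac{5}{-3} + \frac{2}{15}\right) = 190 + 2 \left(6 - - \frac{5}{3} + 2 \cdot \frac{1}{15}\right) = 190 + 2 \left(6 + \frac{5}{3} + \frac{2}{15}\right) = 190 + 2 \cdot \frac{39}{5} = 190 + \frac{78}{5} = \frac{1028}{5}$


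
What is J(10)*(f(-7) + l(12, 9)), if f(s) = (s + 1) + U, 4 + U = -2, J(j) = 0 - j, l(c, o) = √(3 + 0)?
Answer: 120 - 10*√3 ≈ 102.68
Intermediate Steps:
l(c, o) = √3
J(j) = -j
U = -6 (U = -4 - 2 = -6)
f(s) = -5 + s (f(s) = (s + 1) - 6 = (1 + s) - 6 = -5 + s)
J(10)*(f(-7) + l(12, 9)) = (-1*10)*((-5 - 7) + √3) = -10*(-12 + √3) = 120 - 10*√3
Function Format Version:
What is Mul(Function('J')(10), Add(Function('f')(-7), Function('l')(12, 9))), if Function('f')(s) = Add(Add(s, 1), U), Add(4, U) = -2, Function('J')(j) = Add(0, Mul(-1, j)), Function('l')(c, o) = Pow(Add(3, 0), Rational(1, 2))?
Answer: Add(120, Mul(-10, Pow(3, Rational(1, 2)))) ≈ 102.68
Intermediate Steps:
Function('l')(c, o) = Pow(3, Rational(1, 2))
Function('J')(j) = Mul(-1, j)
U = -6 (U = Add(-4, -2) = -6)
Function('f')(s) = Add(-5, s) (Function('f')(s) = Add(Add(s, 1), -6) = Add(Add(1, s), -6) = Add(-5, s))
Mul(Function('J')(10), Add(Function('f')(-7), Function('l')(12, 9))) = Mul(Mul(-1, 10), Add(Add(-5, -7), Pow(3, Rational(1, 2)))) = Mul(-10, Add(-12, Pow(3, Rational(1, 2)))) = Add(120, Mul(-10, Pow(3, Rational(1, 2))))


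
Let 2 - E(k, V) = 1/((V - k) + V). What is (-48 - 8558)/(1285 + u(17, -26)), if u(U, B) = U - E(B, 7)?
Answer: -344240/52001 ≈ -6.6199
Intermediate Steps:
E(k, V) = 2 - 1/(-k + 2*V) (E(k, V) = 2 - 1/((V - k) + V) = 2 - 1/(-k + 2*V))
u(U, B) = U - (27 - 2*B)/(14 - B) (u(U, B) = U - (-1 - 2*B + 4*7)/(-B + 2*7) = U - (-1 - 2*B + 28)/(-B + 14) = U - (27 - 2*B)/(14 - B))
(-48 - 8558)/(1285 + u(17, -26)) = (-48 - 8558)/(1285 + (27 - 2*(-26) + 17*(-14 - 26))/(-14 - 26)) = -8606/(1285 + (27 + 52 + 17*(-40))/(-40)) = -8606/(1285 - (27 + 52 - 680)/40) = -8606/(1285 - 1/40*(-601)) = -8606/(1285 + 601/40) = -8606/52001/40 = -8606*40/52001 = -344240/52001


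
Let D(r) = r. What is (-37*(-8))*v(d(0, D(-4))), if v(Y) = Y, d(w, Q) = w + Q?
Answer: -1184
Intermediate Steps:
d(w, Q) = Q + w
(-37*(-8))*v(d(0, D(-4))) = (-37*(-8))*(-4 + 0) = 296*(-4) = -1184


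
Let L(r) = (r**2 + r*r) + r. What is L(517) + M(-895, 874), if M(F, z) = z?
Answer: 535969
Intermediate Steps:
L(r) = r + 2*r**2 (L(r) = (r**2 + r**2) + r = 2*r**2 + r = r + 2*r**2)
L(517) + M(-895, 874) = 517*(1 + 2*517) + 874 = 517*(1 + 1034) + 874 = 517*1035 + 874 = 535095 + 874 = 535969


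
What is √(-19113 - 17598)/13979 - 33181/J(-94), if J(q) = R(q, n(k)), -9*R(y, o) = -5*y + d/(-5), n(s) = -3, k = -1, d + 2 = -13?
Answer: 298629/473 + 3*I*√4079/13979 ≈ 631.35 + 0.013706*I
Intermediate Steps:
d = -15 (d = -2 - 13 = -15)
R(y, o) = -⅓ + 5*y/9 (R(y, o) = -(-5*y - 15/(-5))/9 = -(-5*y - 15*(-⅕))/9 = -(-5*y + 3)/9 = -(3 - 5*y)/9 = -⅓ + 5*y/9)
J(q) = -⅓ + 5*q/9
√(-19113 - 17598)/13979 - 33181/J(-94) = √(-19113 - 17598)/13979 - 33181/(-⅓ + (5/9)*(-94)) = √(-36711)*(1/13979) - 33181/(-⅓ - 470/9) = (3*I*√4079)*(1/13979) - 33181/(-473/9) = 3*I*√4079/13979 - 33181*(-9/473) = 3*I*√4079/13979 + 298629/473 = 298629/473 + 3*I*√4079/13979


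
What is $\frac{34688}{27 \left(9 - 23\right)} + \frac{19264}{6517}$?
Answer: $- \frac{2232448}{25137} \approx -88.811$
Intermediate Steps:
$\frac{34688}{27 \left(9 - 23\right)} + \frac{19264}{6517} = \frac{34688}{27 \left(-14\right)} + 19264 \cdot \frac{1}{6517} = \frac{34688}{-378} + \frac{2752}{931} = 34688 \left(- \frac{1}{378}\right) + \frac{2752}{931} = - \frac{17344}{189} + \frac{2752}{931} = - \frac{2232448}{25137}$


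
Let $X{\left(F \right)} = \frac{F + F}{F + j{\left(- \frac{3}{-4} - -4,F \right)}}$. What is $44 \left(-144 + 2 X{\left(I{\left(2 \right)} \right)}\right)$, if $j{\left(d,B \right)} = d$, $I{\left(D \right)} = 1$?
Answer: $- \frac{145024}{23} \approx -6305.4$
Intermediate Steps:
$X{\left(F \right)} = \frac{2 F}{\frac{19}{4} + F}$ ($X{\left(F \right)} = \frac{F + F}{F - \left(-4 + \frac{3}{-4}\right)} = \frac{2 F}{F + \left(\left(-3\right) \left(- \frac{1}{4}\right) + 4\right)} = \frac{2 F}{F + \left(\frac{3}{4} + 4\right)} = \frac{2 F}{F + \frac{19}{4}} = \frac{2 F}{\frac{19}{4} + F}$)
$44 \left(-144 + 2 X{\left(I{\left(2 \right)} \right)}\right) = 44 \left(-144 + 2 \cdot 8 \cdot 1 \frac{1}{19 + 4 \cdot 1}\right) = 44 \left(-144 + 2 \cdot 8 \cdot 1 \frac{1}{19 + 4}\right) = 44 \left(-144 + 2 \cdot 8 \cdot 1 \cdot \frac{1}{23}\right) = 44 \left(-144 + 2 \cdot \frac{8}{23}\right) = 44 \left(-144 + \frac{16}{23}\right) = 44 \left(- \frac{3296}{23}\right) = - \frac{145024}{23}$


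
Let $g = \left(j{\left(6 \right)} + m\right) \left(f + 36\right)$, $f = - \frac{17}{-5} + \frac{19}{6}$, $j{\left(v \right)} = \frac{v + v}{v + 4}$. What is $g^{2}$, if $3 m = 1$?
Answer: $\frac{862655641}{202500} \approx 4260.0$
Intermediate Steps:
$m = \frac{1}{3}$ ($m = \frac{1}{3} \cdot 1 = \frac{1}{3} \approx 0.33333$)
$j{\left(v \right)} = \frac{2 v}{4 + v}$
$f = \frac{197}{30}$ ($f = \left(-17\right) \left(- \frac{1}{5}\right) + 19 \cdot \frac{1}{6} = \frac{17}{5} + \frac{19}{6} = \frac{197}{30} \approx 6.5667$)
$g = \frac{29371}{450}$ ($g = \left(2 \cdot 6 \frac{1}{4 + 6} + \frac{1}{3}\right) \left(\frac{197}{30} + 36\right) = \left(2 \cdot 6 \cdot \frac{1}{10} + \frac{1}{3}\right) \frac{1277}{30} = \left(\frac{6}{5} + \frac{1}{3}\right) \frac{1277}{30} = \frac{23}{15} \cdot \frac{1277}{30} = \frac{29371}{450} \approx 65.269$)
$g^{2} = \left(\frac{29371}{450}\right)^{2} = \frac{862655641}{202500}$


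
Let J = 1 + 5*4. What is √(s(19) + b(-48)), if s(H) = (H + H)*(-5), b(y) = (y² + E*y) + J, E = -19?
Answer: √3047 ≈ 55.200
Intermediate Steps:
J = 21 (J = 1 + 20 = 21)
b(y) = 21 + y² - 19*y (b(y) = (y² - 19*y) + 21 = 21 + y² - 19*y)
s(H) = -10*H (s(H) = (2*H)*(-5) = -10*H)
√(s(19) + b(-48)) = √(-10*19 + (21 + (-48)² - 19*(-48))) = √(-190 + (21 + 2304 + 912)) = √(-190 + 3237) = √3047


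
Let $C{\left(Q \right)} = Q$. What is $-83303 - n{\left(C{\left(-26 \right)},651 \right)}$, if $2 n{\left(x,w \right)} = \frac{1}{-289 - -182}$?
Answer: $- \frac{17826841}{214} \approx -83303.0$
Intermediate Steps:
$n{\left(x,w \right)} = - \frac{1}{214}$ ($n{\left(x,w \right)} = \frac{1}{2 \left(-289 - -182\right)} = \frac{1}{2 \left(-289 + 182\right)} = \frac{1}{2 \left(-107\right)} = \frac{1}{2} \left(- \frac{1}{107}\right) = - \frac{1}{214}$)
$-83303 - n{\left(C{\left(-26 \right)},651 \right)} = -83303 - - \frac{1}{214} = -83303 + \frac{1}{214} = - \frac{17826841}{214}$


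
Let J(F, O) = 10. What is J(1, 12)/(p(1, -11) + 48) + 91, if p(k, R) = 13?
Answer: 5561/61 ≈ 91.164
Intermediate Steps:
J(1, 12)/(p(1, -11) + 48) + 91 = 10/(13 + 48) + 91 = 10/61 + 91 = 5561/61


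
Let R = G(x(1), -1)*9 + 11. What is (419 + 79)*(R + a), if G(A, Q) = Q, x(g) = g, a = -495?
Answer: -245514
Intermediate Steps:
R = 2 (R = -1*9 + 11 = -9 + 11 = 2)
(419 + 79)*(R + a) = (419 + 79)*(2 - 495) = 498*(-493) = -245514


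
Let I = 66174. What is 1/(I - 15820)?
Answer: 1/50354 ≈ 1.9859e-5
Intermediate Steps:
1/(I - 15820) = 1/(66174 - 15820) = 1/50354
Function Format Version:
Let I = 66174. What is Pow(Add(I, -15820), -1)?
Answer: Rational(1, 50354) ≈ 1.9859e-5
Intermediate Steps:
Pow(Add(I, -15820), -1) = Pow(Add(66174, -15820), -1) = Pow(50354, -1) = Rational(1, 50354)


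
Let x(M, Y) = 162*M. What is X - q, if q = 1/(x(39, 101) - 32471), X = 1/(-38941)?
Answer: 12788/1018423973 ≈ 1.2557e-5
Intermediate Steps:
X = -1/38941 ≈ -2.5680e-5
q = -1/26153 (q = 1/(162*39 - 32471) = 1/(6318 - 32471) = 1/(-26153) = -1/26153 ≈ -3.8237e-5)
X - q = -1/38941 - 1*(-1/26153) = -1/38941 + 1/26153 = 12788/1018423973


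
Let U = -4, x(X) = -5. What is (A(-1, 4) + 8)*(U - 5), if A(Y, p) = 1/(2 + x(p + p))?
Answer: -69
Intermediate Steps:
A(Y, p) = -1/3 (A(Y, p) = 1/(2 - 5) = 1/(-3) = -1/3)
(A(-1, 4) + 8)*(U - 5) = (-1/3 + 8)*(-4 - 5) = (23/3)*(-9) = -69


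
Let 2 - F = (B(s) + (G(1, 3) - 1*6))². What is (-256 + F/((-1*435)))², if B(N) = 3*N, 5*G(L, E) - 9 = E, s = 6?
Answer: 7722096245956/118265625 ≈ 65295.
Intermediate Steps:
G(L, E) = 9/5 + E/5
F = -5134/25 (F = 2 - (3*6 + ((9/5 + (⅕)*3) - 1*6))² = 2 - (18 + ((9/5 + ⅗) - 6))² = 2 - (18 + (12/5 - 6))² = 2 - (18 - 18/5)² = 2 - (72/5)² = 2 - 1*5184/25 = 2 - 5184/25 = -5134/25 ≈ -205.36)
(-256 + F/((-1*435)))² = (-256 - 5134/(25*((-1*435))))² = (-256 - 5134/25/(-435))² = (-256 - 5134/25*(-1/435))² = (-256 + 5134/10875)² = (-2778866/10875)² = 7722096245956/118265625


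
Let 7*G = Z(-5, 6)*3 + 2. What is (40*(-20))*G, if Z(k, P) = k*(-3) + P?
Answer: -52000/7 ≈ -7428.6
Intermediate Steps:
Z(k, P) = P - 3*k (Z(k, P) = -3*k + P = P - 3*k)
G = 65/7 (G = ((6 - 3*(-5))*3 + 2)/7 = ((6 + 15)*3 + 2)/7 = (21*3 + 2)/7 = (63 + 2)/7 = (⅐)*65 = 65/7 ≈ 9.2857)
(40*(-20))*G = (40*(-20))*(65/7) = -800*65/7 = -52000/7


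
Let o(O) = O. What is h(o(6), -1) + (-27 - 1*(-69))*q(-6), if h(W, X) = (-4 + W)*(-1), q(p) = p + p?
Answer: -506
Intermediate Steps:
q(p) = 2*p
h(W, X) = 4 - W
h(o(6), -1) + (-27 - 1*(-69))*q(-6) = (4 - 1*6) + (-27 - 1*(-69))*(2*(-6)) = (4 - 6) + (-27 + 69)*(-12) = -2 + 42*(-12) = -2 - 504 = -506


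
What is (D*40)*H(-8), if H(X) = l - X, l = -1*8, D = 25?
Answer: 0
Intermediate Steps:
l = -8
H(X) = -8 - X
(D*40)*H(-8) = (25*40)*(-8 - 1*(-8)) = 1000*(-8 + 8) = 1000*0 = 0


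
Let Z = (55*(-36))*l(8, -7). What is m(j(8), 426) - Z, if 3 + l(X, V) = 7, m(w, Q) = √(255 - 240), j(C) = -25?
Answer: 7920 + √15 ≈ 7923.9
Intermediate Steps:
m(w, Q) = √15
l(X, V) = 4 (l(X, V) = -3 + 7 = 4)
Z = -7920 (Z = (55*(-36))*4 = -1980*4 = -7920)
m(j(8), 426) - Z = √15 - 1*(-7920) = √15 + 7920 = 7920 + √15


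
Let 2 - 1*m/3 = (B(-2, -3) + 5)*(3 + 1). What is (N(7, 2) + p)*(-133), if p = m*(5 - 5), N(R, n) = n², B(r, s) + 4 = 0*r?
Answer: -532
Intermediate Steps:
B(r, s) = -4 (B(r, s) = -4 + 0*r = -4 + 0 = -4)
m = -6 (m = 6 - 3*(-4 + 5)*(3 + 1) = 6 - 3*4 = 6 - 12 = -6)
p = 0 (p = -6*(5 - 5) = -6*0 = 0)
(N(7, 2) + p)*(-133) = (2² + 0)*(-133) = (4 + 0)*(-133) = 4*(-133) = -532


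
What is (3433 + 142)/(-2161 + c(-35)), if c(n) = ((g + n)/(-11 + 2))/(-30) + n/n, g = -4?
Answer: -321750/194413 ≈ -1.6550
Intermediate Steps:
c(n) = 133/135 + n/270 (c(n) = ((-4 + n)/(-11 + 2))/(-30) + n/n = ((-4 + n)/(-9))*(-1/30) + 1 = ((-4 + n)*(-⅑))*(-1/30) + 1 = (4/9 - n/9)*(-1/30) + 1 = (-2/135 + n/270) + 1 = 133/135 + n/270)
(3433 + 142)/(-2161 + c(-35)) = (3433 + 142)/(-2161 + (133/135 + (1/270)*(-35))) = 3575/(-2161 + (133/135 - 7/54)) = 3575/(-2161 + 77/90) = 3575/(-194413/90) = 3575*(-90/194413) = -321750/194413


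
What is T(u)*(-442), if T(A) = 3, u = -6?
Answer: -1326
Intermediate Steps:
T(u)*(-442) = 3*(-442) = -1326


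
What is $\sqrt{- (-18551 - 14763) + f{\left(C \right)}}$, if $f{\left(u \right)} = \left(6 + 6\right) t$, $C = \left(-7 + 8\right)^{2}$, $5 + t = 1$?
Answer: $\sqrt{33266} \approx 182.39$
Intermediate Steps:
$t = -4$ ($t = -5 + 1 = -4$)
$C = 1$ ($C = 1^{2} = 1$)
$f{\left(u \right)} = -48$ ($f{\left(u \right)} = \left(6 + 6\right) \left(-4\right) = 12 \left(-4\right) = -48$)
$\sqrt{- (-18551 - 14763) + f{\left(C \right)}} = \sqrt{- (-18551 - 14763) - 48} = \sqrt{\left(-1\right) \left(-33314\right) - 48} = \sqrt{33314 - 48} = \sqrt{33266}$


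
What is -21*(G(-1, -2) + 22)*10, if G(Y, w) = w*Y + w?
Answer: -4620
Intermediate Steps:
G(Y, w) = w + Y*w (G(Y, w) = Y*w + w = w + Y*w)
-21*(G(-1, -2) + 22)*10 = -21*(-2*(1 - 1) + 22)*10 = -21*(-2*0 + 22)*10 = -21*(0 + 22)*10 = -21*22*10 = -462*10 = -4620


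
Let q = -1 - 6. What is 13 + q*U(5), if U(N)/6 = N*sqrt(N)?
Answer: 13 - 210*sqrt(5) ≈ -456.57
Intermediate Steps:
q = -7
U(N) = 6*N**(3/2) (U(N) = 6*(N*sqrt(N)) = 6*N**(3/2))
13 + q*U(5) = 13 - 42*5**(3/2) = 13 - 42*5*sqrt(5) = 13 - 210*sqrt(5)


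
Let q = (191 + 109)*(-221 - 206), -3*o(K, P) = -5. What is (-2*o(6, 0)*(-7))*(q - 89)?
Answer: -8973230/3 ≈ -2.9911e+6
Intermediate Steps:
o(K, P) = 5/3 (o(K, P) = -⅓*(-5) = 5/3)
q = -128100 (q = 300*(-427) = -128100)
(-2*o(6, 0)*(-7))*(q - 89) = (-2*5/3*(-7))*(-128100 - 89) = -10/3*(-7)*(-128189) = (70/3)*(-128189) = -8973230/3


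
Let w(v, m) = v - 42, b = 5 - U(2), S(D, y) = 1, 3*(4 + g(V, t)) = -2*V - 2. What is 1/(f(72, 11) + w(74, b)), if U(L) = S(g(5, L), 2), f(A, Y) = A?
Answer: 1/104 ≈ 0.0096154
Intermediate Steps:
g(V, t) = -14/3 - 2*V/3 (g(V, t) = -4 + (-2*V - 2)/3 = -4 + (-2 - 2*V)/3 = -4 + (-⅔ - 2*V/3) = -14/3 - 2*V/3)
U(L) = 1
b = 4 (b = 5 - 1*1 = 5 - 1 = 4)
w(v, m) = -42 + v
1/(f(72, 11) + w(74, b)) = 1/(72 + (-42 + 74)) = 1/(72 + 32) = 1/104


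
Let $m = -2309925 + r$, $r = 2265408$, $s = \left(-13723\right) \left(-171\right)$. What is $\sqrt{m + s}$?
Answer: $2 \sqrt{575529} \approx 1517.3$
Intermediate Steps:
$s = 2346633$
$m = -44517$ ($m = -2309925 + 2265408 = -44517$)
$\sqrt{m + s} = \sqrt{-44517 + 2346633} = \sqrt{2302116} = 2 \sqrt{575529}$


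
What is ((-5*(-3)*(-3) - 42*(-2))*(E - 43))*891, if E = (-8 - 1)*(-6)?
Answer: 382239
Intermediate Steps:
E = 54 (E = -9*(-6) = 54)
((-5*(-3)*(-3) - 42*(-2))*(E - 43))*891 = ((-5*(-3)*(-3) - 42*(-2))*(54 - 43))*891 = ((15*(-3) + 84)*11)*891 = ((-45 + 84)*11)*891 = (39*11)*891 = 429*891 = 382239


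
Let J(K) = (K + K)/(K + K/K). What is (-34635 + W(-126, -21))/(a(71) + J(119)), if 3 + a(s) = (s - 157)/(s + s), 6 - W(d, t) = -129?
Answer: 146970000/6911 ≈ 21266.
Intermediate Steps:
W(d, t) = 135 (W(d, t) = 6 - 1*(-129) = 6 + 129 = 135)
a(s) = -3 + (-157 + s)/(2*s) (a(s) = -3 + (s - 157)/(s + s) = -3 + (-157 + s)/((2*s)) = -3 + (-157 + s)*(1/(2*s)) = -3 + (-157 + s)/(2*s))
J(K) = 2*K/(1 + K) (J(K) = (2*K)/(K + 1) = (2*K)/(1 + K) = 2*K/(1 + K))
(-34635 + W(-126, -21))/(a(71) + J(119)) = (-34635 + 135)/((1/2)*(-157 - 5*71)/71 + 2*119/(1 + 119)) = -34500/((1/2)*(1/71)*(-157 - 355) + 2*119/120) = -34500/((1/2)*(1/71)*(-512) + 2*119*(1/120)) = -34500/(-256/71 + 119/60) = -34500/(-6911/4260) = -34500*(-4260/6911) = 146970000/6911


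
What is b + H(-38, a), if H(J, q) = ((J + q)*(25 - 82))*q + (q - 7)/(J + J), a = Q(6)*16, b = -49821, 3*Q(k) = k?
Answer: -2954677/76 ≈ -38877.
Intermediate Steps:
Q(k) = k/3
a = 32 (a = ((⅓)*6)*16 = 2*16 = 32)
H(J, q) = q*(-57*J - 57*q) + (-7 + q)/(2*J) (H(J, q) = ((J + q)*(-57))*q + (-7 + q)/((2*J)) = (-57*J - 57*q)*q + (-7 + q)*(1/(2*J)) = q*(-57*J - 57*q) + (-7 + q)/(2*J))
b + H(-38, a) = -49821 + (½)*(-7 + 32 - 114*(-38)*32*(-38 + 32))/(-38) = -49821 + (½)*(-1/38)*(-7 + 32 - 114*(-38)*32*(-6)) = -49821 + (½)*(-1/38)*(-7 + 32 - 831744) = -49821 + (½)*(-1/38)*(-831719) = -49821 + 831719/76 = -2954677/76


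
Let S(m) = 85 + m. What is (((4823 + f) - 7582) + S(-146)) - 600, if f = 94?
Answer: -3326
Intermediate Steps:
(((4823 + f) - 7582) + S(-146)) - 600 = (((4823 + 94) - 7582) + (85 - 146)) - 600 = ((4917 - 7582) - 61) - 600 = (-2665 - 61) - 600 = -2726 - 600 = -3326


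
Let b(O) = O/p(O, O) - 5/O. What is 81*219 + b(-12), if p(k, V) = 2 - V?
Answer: 1490039/84 ≈ 17739.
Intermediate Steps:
b(O) = -5/O + O/(2 - O) (b(O) = O/(2 - O) - 5/O = -5/O + O/(2 - O))
81*219 + b(-12) = 81*219 + (10 - 1*(-12)**2 - 5*(-12))/((-12)*(-2 - 12)) = 17739 - 1/12*(10 - 1*144 + 60)/(-14) = 17739 - 1/12*(-1/14)*(10 - 144 + 60) = 17739 - 1/12*(-1/14)*(-74) = 17739 - 37/84 = 1490039/84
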